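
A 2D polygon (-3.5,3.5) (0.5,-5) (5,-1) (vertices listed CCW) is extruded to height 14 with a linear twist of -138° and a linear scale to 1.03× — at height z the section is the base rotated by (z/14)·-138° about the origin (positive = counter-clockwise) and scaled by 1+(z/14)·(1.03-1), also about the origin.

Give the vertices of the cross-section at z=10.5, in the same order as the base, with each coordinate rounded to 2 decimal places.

Cross-section at z=10.5: (4.32,2.64) (-5.09,0.70) (-2.19,-4.73)

t = z/height = 10.5/14 = 0.75
s = 1 + (scale-1)·z/height = 1 + (1.03-1)·10.5/14 = 1.022500
θ = twist·z/height = -138°·10.5/14 = -103.5000° = -1.806416 rad
cos θ = -0.233445, sin θ = -0.972370 (intermediates below are computed at full precision and shown rounded to 5 d.p.)
v1: (-3.5,3.5) → rotate → (4.22035,2.58624) → ×s → (4.31531,2.64443) → (4.32,2.64)
v2: (0.5,-5) → rotate → (-4.97857,0.68104) → ×s → (-5.09059,0.69637) → (-5.09,0.70)
v3: (5,-1) → rotate → (-2.13960,-4.62840) → ×s → (-2.18774,-4.73254) → (-2.19,-4.73)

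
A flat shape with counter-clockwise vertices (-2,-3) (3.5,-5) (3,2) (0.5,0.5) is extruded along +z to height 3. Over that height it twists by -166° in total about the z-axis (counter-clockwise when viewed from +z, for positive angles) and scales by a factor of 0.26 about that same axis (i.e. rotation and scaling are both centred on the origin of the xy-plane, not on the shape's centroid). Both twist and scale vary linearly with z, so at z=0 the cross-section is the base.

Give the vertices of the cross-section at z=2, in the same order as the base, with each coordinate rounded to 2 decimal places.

Cross-section at z=2: (-1.06,1.48) (-3.00,-0.77) (0.41,-1.78) (0.15,-0.33)

t = z/height = 2/3 = 0.666667
s = 1 + (scale-1)·z/height = 1 + (0.26-1)·2/3 = 0.506667
θ = twist·z/height = -166°·2/3 = -110.6667° = -1.931498 rad
cos θ = -0.352931, sin θ = -0.935650 (intermediates below are computed at full precision and shown rounded to 5 d.p.)
v1: (-2,-3) → rotate → (-2.10109,2.93009) → ×s → (-1.06455,1.48458) → (-1.06,1.48)
v2: (3.5,-5) → rotate → (-5.91350,-1.51012) → ×s → (-2.99618,-0.76513) → (-3.00,-0.77)
v3: (3,2) → rotate → (0.81251,-3.51281) → ×s → (0.41167,-1.77982) → (0.41,-1.78)
v4: (0.5,0.5) → rotate → (0.29136,-0.64429) → ×s → (0.14762,-0.32644) → (0.15,-0.33)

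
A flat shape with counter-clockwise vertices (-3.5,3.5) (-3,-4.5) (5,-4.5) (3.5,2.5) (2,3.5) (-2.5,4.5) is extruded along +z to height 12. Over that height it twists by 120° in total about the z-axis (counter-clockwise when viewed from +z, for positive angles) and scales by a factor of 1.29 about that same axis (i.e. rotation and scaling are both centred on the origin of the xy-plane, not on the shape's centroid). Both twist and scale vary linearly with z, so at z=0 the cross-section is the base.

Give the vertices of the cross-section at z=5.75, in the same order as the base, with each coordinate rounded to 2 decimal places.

Cross-section at z=5.75: (-5.50,-1.22) (2.49,-5.64) (7.38,2.05) (-0.26,4.89) (-2.14,4.06) (-5.85,0.35)

t = z/height = 5.75/12 = 0.479167
s = 1 + (scale-1)·z/height = 1 + (1.29-1)·5.75/12 = 1.138958
θ = twist·z/height = 120°·5.75/12 = 57.5000° = 1.003564 rad
cos θ = 0.537300, sin θ = 0.843391 (intermediates below are computed at full precision and shown rounded to 5 d.p.)
v1: (-3.5,3.5) → rotate → (-4.83242,-1.07132) → ×s → (-5.50392,-1.22019) → (-5.50,-1.22)
v2: (-3,-4.5) → rotate → (2.18336,-4.94802) → ×s → (2.48676,-5.63559) → (2.49,-5.64)
v3: (5,-4.5) → rotate → (6.48176,1.79911) → ×s → (7.38245,2.04911) → (7.38,2.05)
v4: (3.5,2.5) → rotate → (-0.22793,4.29512) → ×s → (-0.25960,4.89196) → (-0.26,4.89)
v5: (2,3.5) → rotate → (-1.87727,3.56733) → ×s → (-2.13813,4.06304) → (-2.14,4.06)
v6: (-2.5,4.5) → rotate → (-5.13851,0.30937) → ×s → (-5.85255,0.35236) → (-5.85,0.35)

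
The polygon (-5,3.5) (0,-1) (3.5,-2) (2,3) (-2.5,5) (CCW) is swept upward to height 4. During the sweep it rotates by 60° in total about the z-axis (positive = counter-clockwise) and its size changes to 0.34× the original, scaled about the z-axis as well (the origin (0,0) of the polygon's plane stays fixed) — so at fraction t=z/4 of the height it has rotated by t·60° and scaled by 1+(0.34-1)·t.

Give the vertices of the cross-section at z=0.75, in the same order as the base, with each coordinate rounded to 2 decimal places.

Cross-section at z=0.75: (-4.90,2.15) (0.17,-0.86) (3.35,-1.12) (1.21,2.92) (-3.00,3.87)

t = z/height = 0.75/4 = 0.1875
s = 1 + (scale-1)·z/height = 1 + (0.34-1)·0.75/4 = 0.876250
θ = twist·z/height = 60°·0.75/4 = 11.2500° = 0.196350 rad
cos θ = 0.980785, sin θ = 0.195090 (intermediates below are computed at full precision and shown rounded to 5 d.p.)
v1: (-5,3.5) → rotate → (-5.58674,2.45730) → ×s → (-4.89538,2.15321) → (-4.90,2.15)
v2: (0,-1) → rotate → (0.19509,-0.98079) → ×s → (0.17095,-0.85941) → (0.17,-0.86)
v3: (3.5,-2) → rotate → (3.82293,-1.27875) → ×s → (3.34984,-1.12051) → (3.35,-1.12)
v4: (2,3) → rotate → (1.37630,3.33254) → ×s → (1.20598,2.92014) → (1.21,2.92)
v5: (-2.5,5) → rotate → (-3.42741,4.41620) → ×s → (-3.00327,3.86970) → (-3.00,3.87)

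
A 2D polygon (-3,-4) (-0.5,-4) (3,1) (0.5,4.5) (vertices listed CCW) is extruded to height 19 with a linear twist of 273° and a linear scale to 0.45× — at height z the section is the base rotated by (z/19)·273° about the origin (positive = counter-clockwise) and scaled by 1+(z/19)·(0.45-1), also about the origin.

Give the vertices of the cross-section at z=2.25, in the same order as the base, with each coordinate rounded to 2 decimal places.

Cross-section at z=2.25: (-0.37,-4.66) (1.60,-3.41) (1.87,2.29) (-1.85,3.80)

t = z/height = 2.25/19 = 0.118421
s = 1 + (scale-1)·z/height = 1 + (0.45-1)·2.25/19 = 0.934868
θ = twist·z/height = 273°·2.25/19 = 32.3289° = 0.564247 rad
cos θ = 0.844992, sin θ = 0.534779 (intermediates below are computed at full precision and shown rounded to 5 d.p.)
v1: (-3,-4) → rotate → (-0.39586,-4.98431) → ×s → (-0.37008,-4.65967) → (-0.37,-4.66)
v2: (-0.5,-4) → rotate → (1.71662,-3.64736) → ×s → (1.60482,-3.40980) → (1.60,-3.41)
v3: (3,1) → rotate → (2.00020,2.44933) → ×s → (1.86992,2.28980) → (1.87,2.29)
v4: (0.5,4.5) → rotate → (-1.98401,4.06985) → ×s → (-1.85479,3.80478) → (-1.85,3.80)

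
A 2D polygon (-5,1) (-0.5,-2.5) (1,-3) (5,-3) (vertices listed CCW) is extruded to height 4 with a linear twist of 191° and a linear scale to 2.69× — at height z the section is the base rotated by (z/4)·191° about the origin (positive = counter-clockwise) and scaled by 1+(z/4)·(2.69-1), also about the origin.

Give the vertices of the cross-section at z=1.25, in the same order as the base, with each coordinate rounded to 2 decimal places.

t = z/height = 1.25/4 = 0.3125
s = 1 + (scale-1)·z/height = 1 + (2.69-1)·1.25/4 = 1.528125
θ = twist·z/height = 191°·1.25/4 = 59.6875° = 1.041743 rad
cos θ = 0.504716, sin θ = 0.863285 (intermediates below are computed at full precision and shown rounded to 5 d.p.)
v1: (-5,1) → rotate → (-3.38687,-3.81171) → ×s → (-5.17555,-5.82477) → (-5.18,-5.82)
v2: (-0.5,-2.5) → rotate → (1.90586,-1.69343) → ×s → (2.91239,-2.58778) → (2.91,-2.59)
v3: (1,-3) → rotate → (3.09457,-0.65086) → ×s → (4.72889,-0.99460) → (4.73,-0.99)
v4: (5,-3) → rotate → (5.11344,2.80228) → ×s → (7.81397,4.28223) → (7.81,4.28)

Cross-section at z=1.25: (-5.18,-5.82) (2.91,-2.59) (4.73,-0.99) (7.81,4.28)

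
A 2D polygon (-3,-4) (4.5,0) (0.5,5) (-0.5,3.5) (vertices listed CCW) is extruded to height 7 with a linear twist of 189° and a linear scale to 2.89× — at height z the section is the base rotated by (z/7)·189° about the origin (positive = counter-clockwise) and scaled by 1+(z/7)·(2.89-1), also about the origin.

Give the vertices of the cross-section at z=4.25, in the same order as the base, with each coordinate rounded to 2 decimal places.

t = z/height = 4.25/7 = 0.607143
s = 1 + (scale-1)·z/height = 1 + (2.89-1)·4.25/7 = 2.147500
θ = twist·z/height = 189°·4.25/7 = 114.7500° = 2.002765 rad
cos θ = -0.418660, sin θ = 0.908143 (intermediates below are computed at full precision and shown rounded to 5 d.p.)
v1: (-3,-4) → rotate → (4.88855,-1.04979) → ×s → (10.49817,-2.25443) → (10.50,-2.25)
v2: (4.5,0) → rotate → (-1.88397,4.08664) → ×s → (-4.04582,8.77607) → (-4.05,8.78)
v3: (0.5,5) → rotate → (-4.75005,-1.63923) → ×s → (-10.20072,-3.52024) → (-10.20,-3.52)
v4: (-0.5,3.5) → rotate → (-2.96917,-1.91938) → ×s → (-6.37630,-4.12187) → (-6.38,-4.12)

Cross-section at z=4.25: (10.50,-2.25) (-4.05,8.78) (-10.20,-3.52) (-6.38,-4.12)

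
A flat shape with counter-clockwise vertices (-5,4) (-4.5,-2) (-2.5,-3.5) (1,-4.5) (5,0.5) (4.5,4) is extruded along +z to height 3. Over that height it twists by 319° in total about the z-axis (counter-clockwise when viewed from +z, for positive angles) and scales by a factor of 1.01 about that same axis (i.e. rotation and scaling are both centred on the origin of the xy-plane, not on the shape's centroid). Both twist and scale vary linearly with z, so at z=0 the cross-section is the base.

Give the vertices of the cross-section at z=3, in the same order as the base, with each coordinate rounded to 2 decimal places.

t = z/height = 3/3 = 1
s = 1 + (scale-1)·z/height = 1 + (1.01-1)·3/3 = 1.010000
θ = twist·z/height = 319°·3/3 = 319.0000° = 5.567600 rad
cos θ = 0.754710, sin θ = -0.656059 (intermediates below are computed at full precision and shown rounded to 5 d.p.)
v1: (-5,4) → rotate → (-1.14931,6.29913) → ×s → (-1.16080,6.36212) → (-1.16,6.36)
v2: (-4.5,-2) → rotate → (-4.70831,1.44285) → ×s → (-4.75539,1.45727) → (-4.76,1.46)
v3: (-2.5,-3.5) → rotate → (-4.18298,-1.00134) → ×s → (-4.22481,-1.01135) → (-4.22,-1.01)
v4: (1,-4.5) → rotate → (-2.19756,-4.05225) → ×s → (-2.21953,-4.09277) → (-2.22,-4.09)
v5: (5,0.5) → rotate → (4.10158,-2.90294) → ×s → (4.14259,-2.93197) → (4.14,-2.93)
v6: (4.5,4) → rotate → (6.02043,0.06657) → ×s → (6.08063,0.06724) → (6.08,0.07)

Cross-section at z=3: (-1.16,6.36) (-4.76,1.46) (-4.22,-1.01) (-2.22,-4.09) (4.14,-2.93) (6.08,0.07)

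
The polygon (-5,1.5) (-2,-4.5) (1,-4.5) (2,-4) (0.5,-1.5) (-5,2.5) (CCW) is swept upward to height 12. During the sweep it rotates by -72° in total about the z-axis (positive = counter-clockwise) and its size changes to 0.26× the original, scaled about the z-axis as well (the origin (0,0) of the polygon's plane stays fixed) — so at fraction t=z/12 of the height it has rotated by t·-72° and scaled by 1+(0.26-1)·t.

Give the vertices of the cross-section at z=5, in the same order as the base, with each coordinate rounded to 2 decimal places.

Cross-section at z=5: (-2.48,2.63) (-2.75,-2.00) (-0.96,-3.04) (-0.19,-3.09) (-0.22,-1.07) (-2.13,3.23)

t = z/height = 5/12 = 0.416667
s = 1 + (scale-1)·z/height = 1 + (0.26-1)·5/12 = 0.691667
θ = twist·z/height = -72°·5/12 = -30.0000° = -0.523599 rad
cos θ = 0.866025, sin θ = -0.500000 (intermediates below are computed at full precision and shown rounded to 5 d.p.)
v1: (-5,1.5) → rotate → (-3.58013,3.79904) → ×s → (-2.47625,2.62767) → (-2.48,2.63)
v2: (-2,-4.5) → rotate → (-3.98205,-2.89711) → ×s → (-2.75425,-2.00384) → (-2.75,-2.00)
v3: (1,-4.5) → rotate → (-1.38397,-4.39711) → ×s → (-0.95725,-3.04134) → (-0.96,-3.04)
v4: (2,-4) → rotate → (-0.26795,-4.46410) → ×s → (-0.18533,-3.08767) → (-0.19,-3.09)
v5: (0.5,-1.5) → rotate → (-0.31699,-1.54904) → ×s → (-0.21925,-1.07142) → (-0.22,-1.07)
v6: (-5,2.5) → rotate → (-3.08013,4.66506) → ×s → (-2.13042,3.22667) → (-2.13,3.23)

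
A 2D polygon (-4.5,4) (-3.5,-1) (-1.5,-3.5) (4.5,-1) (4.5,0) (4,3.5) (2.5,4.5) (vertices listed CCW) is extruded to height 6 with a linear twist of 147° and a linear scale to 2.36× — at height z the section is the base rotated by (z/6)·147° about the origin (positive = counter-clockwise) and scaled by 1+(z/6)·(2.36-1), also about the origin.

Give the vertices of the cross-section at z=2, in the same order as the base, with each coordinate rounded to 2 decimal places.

Cross-section at z=2: (-8.68,-1.12) (-2.24,-4.79) (2.41,-4.98) (5.39,3.98) (4.29,4.94) (-0.03,7.72) (-2.55,7.03)

t = z/height = 2/6 = 0.333333
s = 1 + (scale-1)·z/height = 1 + (2.36-1)·2/6 = 1.453333
θ = twist·z/height = 147°·2/6 = 49.0000° = 0.855211 rad
cos θ = 0.656059, sin θ = 0.754710 (intermediates below are computed at full precision and shown rounded to 5 d.p.)
v1: (-4.5,4) → rotate → (-5.97110,-0.77196) → ×s → (-8.67800,-1.12191) → (-8.68,-1.12)
v2: (-3.5,-1) → rotate → (-1.54150,-3.29754) → ×s → (-2.24031,-4.79243) → (-2.24,-4.79)
v3: (-1.5,-3.5) → rotate → (1.65739,-3.42827) → ×s → (2.40875,-4.98242) → (2.41,-4.98)
v4: (4.5,-1) → rotate → (3.70698,2.74013) → ×s → (5.38747,3.98233) → (5.39,3.98)
v5: (4.5,0) → rotate → (2.95227,3.39619) → ×s → (4.29063,4.93580) → (4.29,4.94)
v6: (4,3.5) → rotate → (-0.01725,5.31504) → ×s → (-0.02507,7.72453) → (-0.03,7.72)
v7: (2.5,4.5) → rotate → (-1.75605,4.83904) → ×s → (-2.55212,7.03274) → (-2.55,7.03)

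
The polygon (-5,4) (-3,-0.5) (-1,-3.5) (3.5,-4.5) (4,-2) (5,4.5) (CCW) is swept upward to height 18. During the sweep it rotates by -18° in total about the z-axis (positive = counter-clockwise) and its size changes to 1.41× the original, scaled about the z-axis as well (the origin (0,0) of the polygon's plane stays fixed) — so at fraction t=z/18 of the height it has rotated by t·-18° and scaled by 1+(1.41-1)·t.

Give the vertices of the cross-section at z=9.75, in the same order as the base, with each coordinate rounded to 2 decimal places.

Cross-section at z=9.75: (-5.19,5.85) (-3.72,0.02) (-1.93,-4.01) (3.28,-6.14) (4.40,-3.24) (6.95,4.39)

t = z/height = 9.75/18 = 0.541667
s = 1 + (scale-1)·z/height = 1 + (1.41-1)·9.75/18 = 1.222083
θ = twist·z/height = -18°·9.75/18 = -9.7500° = -0.170170 rad
cos θ = 0.985556, sin θ = -0.169350 (intermediates below are computed at full precision and shown rounded to 5 d.p.)
v1: (-5,4) → rotate → (-4.25038,4.78897) → ×s → (-5.19432,5.85252) → (-5.19,5.85)
v2: (-3,-0.5) → rotate → (-3.04134,0.01527) → ×s → (-3.71677,0.01866) → (-3.72,0.02)
v3: (-1,-3.5) → rotate → (-1.57828,-3.28010) → ×s → (-1.92879,-4.00855) → (-1.93,-4.01)
v4: (3.5,-4.5) → rotate → (2.68737,-5.02773) → ×s → (3.28419,-6.14430) → (3.28,-6.14)
v5: (4,-2) → rotate → (3.60353,-2.64851) → ×s → (4.40381,-3.23670) → (4.40,-3.24)
v6: (5,4.5) → rotate → (5.68985,3.58825) → ×s → (6.95347,4.38515) → (6.95,4.39)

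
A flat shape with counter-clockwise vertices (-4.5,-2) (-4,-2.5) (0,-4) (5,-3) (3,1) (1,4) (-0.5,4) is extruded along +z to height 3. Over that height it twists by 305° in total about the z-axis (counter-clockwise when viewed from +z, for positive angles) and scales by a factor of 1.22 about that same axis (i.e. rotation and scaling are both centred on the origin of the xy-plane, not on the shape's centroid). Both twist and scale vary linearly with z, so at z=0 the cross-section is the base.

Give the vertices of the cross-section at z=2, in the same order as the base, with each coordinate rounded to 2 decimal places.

Cross-section at z=2: (3.83,4.15) (3.08,4.45) (-1.82,4.21) (-6.63,0.89) (-2.70,-2.42) (0.76,-4.67) (2.34,-3.98)

t = z/height = 2/3 = 0.666667
s = 1 + (scale-1)·z/height = 1 + (1.22-1)·2/3 = 1.146667
θ = twist·z/height = 305°·2/3 = 203.3333° = 3.548836 rad
cos θ = -0.918216, sin θ = -0.396080 (intermediates below are computed at full precision and shown rounded to 5 d.p.)
v1: (-4.5,-2) → rotate → (3.33981,3.61879) → ×s → (3.82965,4.14955) → (3.83,4.15)
v2: (-4,-2.5) → rotate → (2.68267,3.87986) → ×s → (3.07612,4.44891) → (3.08,4.45)
v3: (0,-4) → rotate → (-1.58432,3.67286) → ×s → (-1.81669,4.21155) → (-1.82,4.21)
v4: (5,-3) → rotate → (-5.77932,0.77425) → ×s → (-6.62695,0.88781) → (-6.63,0.89)
v5: (3,1) → rotate → (-2.35857,-2.10646) → ×s → (-2.70449,-2.41540) → (-2.70,-2.42)
v6: (1,4) → rotate → (0.66610,-4.06894) → ×s → (0.76380,-4.66572) → (0.76,-4.67)
v7: (-0.5,4) → rotate → (2.04343,-3.47482) → ×s → (2.34313,-3.98447) → (2.34,-3.98)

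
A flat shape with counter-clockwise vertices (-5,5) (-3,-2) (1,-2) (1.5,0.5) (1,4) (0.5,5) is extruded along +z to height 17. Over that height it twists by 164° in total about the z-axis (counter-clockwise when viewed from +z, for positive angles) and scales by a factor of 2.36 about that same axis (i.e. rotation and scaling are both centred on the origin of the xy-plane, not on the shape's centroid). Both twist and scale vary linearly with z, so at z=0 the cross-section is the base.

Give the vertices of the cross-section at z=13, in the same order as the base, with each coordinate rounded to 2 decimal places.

t = z/height = 13/17 = 0.764706
s = 1 + (scale-1)·z/height = 1 + (2.36-1)·13/17 = 2.040000
θ = twist·z/height = 164°·13/17 = 125.4118° = 2.188848 rad
cos θ = -0.579449, sin θ = 0.815009 (intermediates below are computed at full precision and shown rounded to 5 d.p.)
v1: (-5,5) → rotate → (-1.17780,-6.97229) → ×s → (-2.40272,-14.22347) → (-2.40,-14.22)
v2: (-3,-2) → rotate → (3.36836,-1.28613) → ×s → (6.87146,-2.62370) → (6.87,-2.62)
v3: (1,-2) → rotate → (1.05057,1.97391) → ×s → (2.14316,4.02677) → (2.14,4.03)
v4: (1.5,0.5) → rotate → (-1.27668,0.93279) → ×s → (-2.60442,1.90289) → (-2.60,1.90)
v5: (1,4) → rotate → (-3.83948,-1.50279) → ×s → (-7.83255,-3.06568) → (-7.83,-3.07)
v6: (0.5,5) → rotate → (-4.36477,-2.48974) → ×s → (-8.90413,-5.07907) → (-8.90,-5.08)

Cross-section at z=13: (-2.40,-14.22) (6.87,-2.62) (2.14,4.03) (-2.60,1.90) (-7.83,-3.07) (-8.90,-5.08)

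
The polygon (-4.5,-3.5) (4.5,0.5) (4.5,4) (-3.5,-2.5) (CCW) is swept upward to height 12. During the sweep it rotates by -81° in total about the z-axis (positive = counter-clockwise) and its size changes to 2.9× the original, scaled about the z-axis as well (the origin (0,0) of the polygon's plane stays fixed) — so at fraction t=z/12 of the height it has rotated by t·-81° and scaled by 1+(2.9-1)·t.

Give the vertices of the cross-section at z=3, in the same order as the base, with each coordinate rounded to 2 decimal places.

t = z/height = 3/12 = 0.25
s = 1 + (scale-1)·z/height = 1 + (2.9-1)·3/12 = 1.475000
θ = twist·z/height = -81°·3/12 = -20.2500° = -0.353429 rad
cos θ = 0.938191, sin θ = -0.346117 (intermediates below are computed at full precision and shown rounded to 5 d.p.)
v1: (-4.5,-3.5) → rotate → (-5.43327,-1.72614) → ×s → (-8.01407,-2.54606) → (-8.01,-2.55)
v2: (4.5,0.5) → rotate → (4.39492,-1.08843) → ×s → (6.48251,-1.60544) → (6.48,-1.61)
v3: (4.5,4) → rotate → (5.60633,2.19524) → ×s → (8.26934,3.23798) → (8.27,3.24)
v4: (-3.5,-2.5) → rotate → (-4.14896,-1.13407) → ×s → (-6.11972,-1.67275) → (-6.12,-1.67)

Cross-section at z=3: (-8.01,-2.55) (6.48,-1.61) (8.27,3.24) (-6.12,-1.67)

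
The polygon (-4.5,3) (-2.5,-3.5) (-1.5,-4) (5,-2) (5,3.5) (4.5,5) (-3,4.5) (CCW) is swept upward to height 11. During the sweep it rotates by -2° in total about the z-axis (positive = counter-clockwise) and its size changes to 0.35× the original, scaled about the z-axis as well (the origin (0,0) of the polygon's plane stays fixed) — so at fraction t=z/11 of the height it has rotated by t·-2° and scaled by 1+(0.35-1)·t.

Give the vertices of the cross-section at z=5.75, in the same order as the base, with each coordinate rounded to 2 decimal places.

Cross-section at z=5.75: (-2.93,2.03) (-1.69,-2.28) (-1.04,-2.62) (3.28,-1.38) (3.34,2.25) (3.03,3.25) (-1.93,3.01)

t = z/height = 5.75/11 = 0.522727
s = 1 + (scale-1)·z/height = 1 + (0.35-1)·5.75/11 = 0.660227
θ = twist·z/height = -2°·5.75/11 = -1.0455° = -0.018247 rad
cos θ = 0.999834, sin θ = -0.018246 (intermediates below are computed at full precision and shown rounded to 5 d.p.)
v1: (-4.5,3) → rotate → (-4.44451,3.08161) → ×s → (-2.93439,2.03456) → (-2.93,2.03)
v2: (-2.5,-3.5) → rotate → (-2.56344,-3.45380) → ×s → (-1.69246,-2.28030) → (-1.69,-2.28)
v3: (-1.5,-4) → rotate → (-1.57273,-3.97197) → ×s → (-1.03836,-2.62240) → (-1.04,-2.62)
v4: (5,-2) → rotate → (4.96268,-2.09090) → ×s → (3.27649,-1.38047) → (3.28,-1.38)
v5: (5,3.5) → rotate → (5.06303,3.40819) → ×s → (3.34275,2.25018) → (3.34,2.25)
v6: (4.5,5) → rotate → (4.59048,4.91706) → ×s → (3.03076,3.24638) → (3.03,3.25)
v7: (-3,4.5) → rotate → (-2.91740,4.55399) → ×s → (-1.92614,3.00667) → (-1.93,3.01)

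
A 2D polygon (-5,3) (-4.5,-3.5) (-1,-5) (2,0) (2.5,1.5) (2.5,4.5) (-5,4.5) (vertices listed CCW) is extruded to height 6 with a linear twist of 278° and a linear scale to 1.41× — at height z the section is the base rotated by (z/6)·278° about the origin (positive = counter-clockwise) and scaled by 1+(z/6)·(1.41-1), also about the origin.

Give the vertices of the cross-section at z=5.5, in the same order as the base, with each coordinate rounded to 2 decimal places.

t = z/height = 5.5/6 = 0.916667
s = 1 + (scale-1)·z/height = 1 + (1.41-1)·5.5/6 = 1.375833
θ = twist·z/height = 278°·5.5/6 = 254.8333° = 4.447681 rad
cos θ = -0.261628, sin θ = -0.965169 (intermediates below are computed at full precision and shown rounded to 5 d.p.)
v1: (-5,3) → rotate → (4.20365,4.04096) → ×s → (5.78352,5.55969) → (5.78,5.56)
v2: (-4.5,-3.5) → rotate → (-2.20077,5.25896) → ×s → (-3.02789,7.23545) → (-3.03,7.24)
v3: (-1,-5) → rotate → (-4.56422,2.27331) → ×s → (-6.27960,3.12769) → (-6.28,3.13)
v4: (2,0) → rotate → (-0.52326,-1.93034) → ×s → (-0.71991,-2.65582) → (-0.72,-2.66)
v5: (2.5,1.5) → rotate → (0.79368,-2.80536) → ×s → (1.09198,-3.85971) → (1.09,-3.86)
v6: (2.5,4.5) → rotate → (3.68919,-3.59025) → ×s → (5.07571,-4.93958) → (5.08,-4.94)
v7: (-5,4.5) → rotate → (5.65140,3.64852) → ×s → (7.77538,5.01975) → (7.78,5.02)

Cross-section at z=5.5: (5.78,5.56) (-3.03,7.24) (-6.28,3.13) (-0.72,-2.66) (1.09,-3.86) (5.08,-4.94) (7.78,5.02)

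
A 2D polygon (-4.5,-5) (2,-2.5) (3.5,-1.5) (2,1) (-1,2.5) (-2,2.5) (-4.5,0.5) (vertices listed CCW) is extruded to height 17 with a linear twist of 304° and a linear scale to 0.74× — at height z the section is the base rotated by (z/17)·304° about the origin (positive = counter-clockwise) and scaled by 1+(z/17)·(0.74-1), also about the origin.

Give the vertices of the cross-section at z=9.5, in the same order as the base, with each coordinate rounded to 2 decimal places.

t = z/height = 9.5/17 = 0.558824
s = 1 + (scale-1)·z/height = 1 + (0.74-1)·9.5/17 = 0.854706
θ = twist·z/height = 304°·9.5/17 = 169.8824° = 2.965006 rad
cos θ = -0.984449, sin θ = 0.175670 (intermediates below are computed at full precision and shown rounded to 5 d.p.)
v1: (-4.5,-5) → rotate → (5.30837,4.13173) → ×s → (4.53710,3.53141) → (4.54,3.53)
v2: (2,-2.5) → rotate → (-1.52972,2.81246) → ×s → (-1.30746,2.40383) → (-1.31,2.40)
v3: (3.5,-1.5) → rotate → (-3.18207,2.09152) → ×s → (-2.71973,1.78763) → (-2.72,1.79)
v4: (2,1) → rotate → (-2.14457,-0.63311) → ×s → (-1.83298,-0.54112) → (-1.83,-0.54)
v5: (-1,2.5) → rotate → (0.54527,-2.63679) → ×s → (0.46605,-2.25368) → (0.47,-2.25)
v6: (-2,2.5) → rotate → (1.52972,-2.81246) → ×s → (1.30746,-2.40383) → (1.31,-2.40)
v7: (-4.5,0.5) → rotate → (4.34219,-1.28274) → ×s → (3.71129,-1.09636) → (3.71,-1.10)

Cross-section at z=9.5: (4.54,3.53) (-1.31,2.40) (-2.72,1.79) (-1.83,-0.54) (0.47,-2.25) (1.31,-2.40) (3.71,-1.10)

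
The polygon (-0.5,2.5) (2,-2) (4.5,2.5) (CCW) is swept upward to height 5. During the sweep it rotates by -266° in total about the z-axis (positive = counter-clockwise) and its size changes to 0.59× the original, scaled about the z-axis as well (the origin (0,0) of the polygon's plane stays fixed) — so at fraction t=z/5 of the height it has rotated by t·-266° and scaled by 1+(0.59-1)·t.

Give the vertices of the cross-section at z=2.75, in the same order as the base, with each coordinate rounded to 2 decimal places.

Cross-section at z=2.75: (1.40,-1.40) (-2.15,0.43) (-1.83,-3.54)

t = z/height = 2.75/5 = 0.55
s = 1 + (scale-1)·z/height = 1 + (0.59-1)·2.75/5 = 0.774500
θ = twist·z/height = -266°·2.75/5 = -146.3000° = -2.553417 rad
cos θ = -0.831954, sin θ = -0.554844 (intermediates below are computed at full precision and shown rounded to 5 d.p.)
v1: (-0.5,2.5) → rotate → (1.80309,-1.80246) → ×s → (1.39649,-1.39601) → (1.40,-1.40)
v2: (2,-2) → rotate → (-2.77360,0.55422) → ×s → (-2.14815,0.42924) → (-2.15,0.43)
v3: (4.5,2.5) → rotate → (-2.35668,-4.57669) → ×s → (-1.82525,-3.54464) → (-1.83,-3.54)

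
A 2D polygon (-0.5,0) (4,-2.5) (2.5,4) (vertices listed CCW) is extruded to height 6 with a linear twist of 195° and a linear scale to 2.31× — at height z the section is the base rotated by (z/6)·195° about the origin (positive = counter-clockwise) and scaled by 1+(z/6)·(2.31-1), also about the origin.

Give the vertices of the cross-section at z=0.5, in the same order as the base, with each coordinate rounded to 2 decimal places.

Cross-section at z=0.5: (-0.53,-0.16) (5.04,-1.42) (1.42,5.04)

t = z/height = 0.5/6 = 0.0833333
s = 1 + (scale-1)·z/height = 1 + (2.31-1)·0.5/6 = 1.109167
θ = twist·z/height = 195°·0.5/6 = 16.2500° = 0.283616 rad
cos θ = 0.960050, sin θ = 0.279829 (intermediates below are computed at full precision and shown rounded to 5 d.p.)
v1: (-0.5,0) → rotate → (-0.48002,-0.13991) → ×s → (-0.53243,-0.15519) → (-0.53,-0.16)
v2: (4,-2.5) → rotate → (4.53977,-1.28081) → ×s → (5.03536,-1.42063) → (5.04,-1.42)
v3: (2.5,4) → rotate → (1.28081,4.53977) → ×s → (1.42063,5.03536) → (1.42,5.04)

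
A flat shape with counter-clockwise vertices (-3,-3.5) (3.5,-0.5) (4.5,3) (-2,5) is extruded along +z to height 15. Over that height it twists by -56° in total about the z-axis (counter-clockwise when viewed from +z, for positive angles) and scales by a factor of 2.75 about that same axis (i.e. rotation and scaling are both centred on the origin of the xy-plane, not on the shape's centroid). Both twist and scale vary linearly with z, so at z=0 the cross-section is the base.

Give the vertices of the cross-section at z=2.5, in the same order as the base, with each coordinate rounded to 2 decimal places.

t = z/height = 2.5/15 = 0.166667
s = 1 + (scale-1)·z/height = 1 + (2.75-1)·2.5/15 = 1.291667
θ = twist·z/height = -56°·2.5/15 = -9.3333° = -0.162897 rad
cos θ = 0.986762, sin θ = -0.162178 (intermediates below are computed at full precision and shown rounded to 5 d.p.)
v1: (-3,-3.5) → rotate → (-3.52791,-2.96713) → ×s → (-4.55688,-3.83254) → (-4.56,-3.83)
v2: (3.5,-0.5) → rotate → (3.37258,-1.06100) → ×s → (4.35624,-1.37046) → (4.36,-1.37)
v3: (4.5,3) → rotate → (4.92696,2.23048) → ×s → (6.36399,2.88104) → (6.36,2.88)
v4: (-2,5) → rotate → (-1.16263,5.25816) → ×s → (-1.50173,6.79179) → (-1.50,6.79)

Cross-section at z=2.5: (-4.56,-3.83) (4.36,-1.37) (6.36,2.88) (-1.50,6.79)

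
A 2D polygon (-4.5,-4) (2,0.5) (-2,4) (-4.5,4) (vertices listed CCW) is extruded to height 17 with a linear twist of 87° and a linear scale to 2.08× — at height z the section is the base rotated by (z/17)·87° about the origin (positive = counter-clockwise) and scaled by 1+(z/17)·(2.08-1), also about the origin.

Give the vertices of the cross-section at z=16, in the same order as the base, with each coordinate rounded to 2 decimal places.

t = z/height = 16/17 = 0.941176
s = 1 + (scale-1)·z/height = 1 + (2.08-1)·16/17 = 2.016471
θ = twist·z/height = 87°·16/17 = 81.8824° = 1.429117 rad
cos θ = 0.141206, sin θ = 0.989980 (intermediates below are computed at full precision and shown rounded to 5 d.p.)
v1: (-4.5,-4) → rotate → (3.32449,-5.01974) → ×s → (6.70374,-10.12215) → (6.70,-10.12)
v2: (2,0.5) → rotate → (-0.21258,2.05056) → ×s → (-0.42866,4.13490) → (-0.43,4.13)
v3: (-2,4) → rotate → (-4.24233,-1.41514) → ×s → (-8.55454,-2.85358) → (-8.55,-2.85)
v4: (-4.5,4) → rotate → (-4.59535,-3.89009) → ×s → (-9.26639,-7.84424) → (-9.27,-7.84)

Cross-section at z=16: (6.70,-10.12) (-0.43,4.13) (-8.55,-2.85) (-9.27,-7.84)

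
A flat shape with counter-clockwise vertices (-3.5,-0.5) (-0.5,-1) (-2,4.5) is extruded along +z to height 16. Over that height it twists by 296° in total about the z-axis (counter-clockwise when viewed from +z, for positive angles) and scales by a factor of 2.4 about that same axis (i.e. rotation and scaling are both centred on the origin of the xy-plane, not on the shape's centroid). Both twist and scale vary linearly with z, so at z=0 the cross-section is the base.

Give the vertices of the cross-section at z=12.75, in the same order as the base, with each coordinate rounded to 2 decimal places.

Cross-section at z=12.75: (3.28,6.72) (-1.16,2.06) (10.25,-1.84)

t = z/height = 12.75/16 = 0.796875
s = 1 + (scale-1)·z/height = 1 + (2.4-1)·12.75/16 = 2.115625
θ = twist·z/height = 296°·12.75/16 = 235.8750° = 4.116795 rad
cos θ = -0.561000, sin θ = -0.827816 (intermediates below are computed at full precision and shown rounded to 5 d.p.)
v1: (-3.5,-0.5) → rotate → (1.54959,3.17785) → ×s → (3.27836,6.72315) → (3.28,6.72)
v2: (-0.5,-1) → rotate → (-0.54732,0.97491) → ×s → (-1.15791,2.06254) → (-1.16,2.06)
v3: (-2,4.5) → rotate → (4.84717,-0.86887) → ×s → (10.25480,-1.83820) → (10.25,-1.84)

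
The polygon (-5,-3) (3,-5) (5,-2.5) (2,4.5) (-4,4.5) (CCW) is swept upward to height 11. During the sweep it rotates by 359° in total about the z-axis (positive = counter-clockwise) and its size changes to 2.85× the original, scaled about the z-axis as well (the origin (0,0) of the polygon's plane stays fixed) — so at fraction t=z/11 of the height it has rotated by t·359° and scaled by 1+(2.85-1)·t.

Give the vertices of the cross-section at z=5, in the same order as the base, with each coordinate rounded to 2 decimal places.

t = z/height = 5/11 = 0.454545
s = 1 + (scale-1)·z/height = 1 + (2.85-1)·5/11 = 1.840909
θ = twist·z/height = 359°·5/11 = 163.1818° = 2.848060 rad
cos θ = -0.957228, sin θ = 0.289336 (intermediates below are computed at full precision and shown rounded to 5 d.p.)
v1: (-5,-3) → rotate → (5.65415,1.42501) → ×s → (10.40877,2.62331) → (10.41,2.62)
v2: (3,-5) → rotate → (-1.42501,5.65415) → ×s → (-2.62331,10.40877) → (-2.62,10.41)
v3: (5,-2.5) → rotate → (-4.06280,3.83975) → ×s → (-7.47924,7.06863) → (-7.48,7.07)
v4: (2,4.5) → rotate → (-3.21647,-3.72885) → ×s → (-5.92122,-6.86448) → (-5.92,-6.86)
v5: (-4,4.5) → rotate → (2.52690,-5.46487) → ×s → (4.65179,-10.06032) → (4.65,-10.06)

Cross-section at z=5: (10.41,2.62) (-2.62,10.41) (-7.48,7.07) (-5.92,-6.86) (4.65,-10.06)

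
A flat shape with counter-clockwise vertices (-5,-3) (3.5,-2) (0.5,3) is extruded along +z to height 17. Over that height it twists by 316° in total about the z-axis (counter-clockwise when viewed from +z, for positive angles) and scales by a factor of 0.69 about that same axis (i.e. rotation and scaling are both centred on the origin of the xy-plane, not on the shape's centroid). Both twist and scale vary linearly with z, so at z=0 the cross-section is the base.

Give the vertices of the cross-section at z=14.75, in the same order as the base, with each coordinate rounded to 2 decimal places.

Cross-section at z=14.75: (-2.45,3.49) (-1.27,-2.66) (2.21,-0.20)

t = z/height = 14.75/17 = 0.867647
s = 1 + (scale-1)·z/height = 1 + (0.69-1)·14.75/17 = 0.731029
θ = twist·z/height = 316°·14.75/17 = 274.1765° = 4.785282 rad
cos θ = 0.072829, sin θ = -0.997344 (intermediates below are computed at full precision and shown rounded to 5 d.p.)
v1: (-5,-3) → rotate → (-3.35618,4.76824) → ×s → (-2.45346,3.48572) → (-2.45,3.49)
v2: (3.5,-2) → rotate → (-1.73979,-3.63636) → ×s → (-1.27184,-2.65829) → (-1.27,-2.66)
v3: (0.5,3) → rotate → (3.02845,-0.28019) → ×s → (2.21388,-0.20482) → (2.21,-0.20)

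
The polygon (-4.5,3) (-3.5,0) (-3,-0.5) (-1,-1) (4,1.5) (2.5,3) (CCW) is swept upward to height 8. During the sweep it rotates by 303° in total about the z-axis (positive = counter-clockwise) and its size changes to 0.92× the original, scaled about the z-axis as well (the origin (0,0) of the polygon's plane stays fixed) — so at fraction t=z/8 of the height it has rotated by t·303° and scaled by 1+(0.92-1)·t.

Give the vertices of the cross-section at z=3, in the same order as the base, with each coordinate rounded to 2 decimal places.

Cross-section at z=3: (-0.92,-5.17) (1.36,-3.11) (1.61,-2.47) (1.28,-0.50) (-2.89,2.97) (-3.64,1.06)

t = z/height = 3/8 = 0.375
s = 1 + (scale-1)·z/height = 1 + (0.92-1)·3/8 = 0.970000
θ = twist·z/height = 303°·3/8 = 113.6250° = 1.983130 rad
cos θ = -0.400749, sin θ = 0.916188 (intermediates below are computed at full precision and shown rounded to 5 d.p.)
v1: (-4.5,3) → rotate → (-0.94519,-5.32509) → ×s → (-0.91684,-5.16534) → (-0.92,-5.17)
v2: (-3.5,0) → rotate → (1.40262,-3.20666) → ×s → (1.36054,-3.11046) → (1.36,-3.11)
v3: (-3,-0.5) → rotate → (1.66034,-2.54819) → ×s → (1.61053,-2.47174) → (1.61,-2.47)
v4: (-1,-1) → rotate → (1.31694,-0.51544) → ×s → (1.27743,-0.49998) → (1.28,-0.50)
v5: (4,1.5) → rotate → (-2.97728,3.06363) → ×s → (-2.88796,2.97172) → (-2.89,2.97)
v6: (2.5,3) → rotate → (-3.75044,1.08822) → ×s → (-3.63792,1.05558) → (-3.64,1.06)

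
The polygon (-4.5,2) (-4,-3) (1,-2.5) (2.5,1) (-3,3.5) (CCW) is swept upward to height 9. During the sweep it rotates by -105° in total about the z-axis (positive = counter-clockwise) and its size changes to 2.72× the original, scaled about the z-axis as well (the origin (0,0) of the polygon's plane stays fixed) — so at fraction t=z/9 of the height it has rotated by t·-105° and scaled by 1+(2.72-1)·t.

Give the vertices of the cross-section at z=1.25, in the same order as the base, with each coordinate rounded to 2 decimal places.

Cross-section at z=1.25: (-4.77,3.80) (-5.73,-2.35) (0.42,-3.31) (3.31,0.42) (-2.51,5.13)

t = z/height = 1.25/9 = 0.138889
s = 1 + (scale-1)·z/height = 1 + (2.72-1)·1.25/9 = 1.238889
θ = twist·z/height = -105°·1.25/9 = -14.5833° = -0.254527 rad
cos θ = 0.967782, sin θ = -0.251788 (intermediates below are computed at full precision and shown rounded to 5 d.p.)
v1: (-4.5,2) → rotate → (-3.85145,3.06861) → ×s → (-4.77151,3.80167) → (-4.77,3.80)
v2: (-4,-3) → rotate → (-4.62649,-1.89620) → ×s → (-5.73171,-2.34918) → (-5.73,-2.35)
v3: (1,-2.5) → rotate → (0.33831,-2.67124) → ×s → (0.41913,-3.30937) → (0.42,-3.31)
v4: (2.5,1) → rotate → (2.67124,0.33831) → ×s → (3.30937,0.41913) → (3.31,0.42)
v5: (-3,3.5) → rotate → (-2.02209,4.14260) → ×s → (-2.50514,5.13222) → (-2.51,5.13)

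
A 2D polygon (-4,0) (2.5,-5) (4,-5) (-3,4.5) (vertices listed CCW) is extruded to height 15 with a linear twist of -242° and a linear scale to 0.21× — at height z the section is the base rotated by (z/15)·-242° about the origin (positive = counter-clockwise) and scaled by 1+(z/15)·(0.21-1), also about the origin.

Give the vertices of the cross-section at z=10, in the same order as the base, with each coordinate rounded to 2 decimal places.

Cross-section at z=10: (1.79,0.61) (-1.88,1.86) (-2.55,1.64) (2.03,-1.56)

t = z/height = 10/15 = 0.666667
s = 1 + (scale-1)·z/height = 1 + (0.21-1)·10/15 = 0.473333
θ = twist·z/height = -242°·10/15 = -161.3333° = -2.815798 rad
cos θ = -0.947397, sin θ = -0.320062 (intermediates below are computed at full precision and shown rounded to 5 d.p.)
v1: (-4,0) → rotate → (3.78959,1.28025) → ×s → (1.79374,0.60598) → (1.79,0.61)
v2: (2.5,-5) → rotate → (-3.96880,3.93683) → ×s → (-1.87857,1.86343) → (-1.88,1.86)
v3: (4,-5) → rotate → (-5.38990,3.45674) → ×s → (-2.55122,1.63619) → (-2.55,1.64)
v4: (-3,4.5) → rotate → (4.28247,-3.30310) → ×s → (2.02704,-1.56347) → (2.03,-1.56)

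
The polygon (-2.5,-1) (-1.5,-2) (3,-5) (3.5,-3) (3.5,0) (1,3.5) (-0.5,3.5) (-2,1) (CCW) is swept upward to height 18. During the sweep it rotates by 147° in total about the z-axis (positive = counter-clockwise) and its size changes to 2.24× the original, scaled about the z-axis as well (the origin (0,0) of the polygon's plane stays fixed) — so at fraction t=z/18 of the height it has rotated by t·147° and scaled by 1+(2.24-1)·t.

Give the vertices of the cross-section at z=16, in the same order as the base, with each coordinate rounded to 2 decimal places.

Cross-section at z=16: (5.02,-2.62) (5.24,0.35) (3.86,11.63) (-0.01,9.69) (-4.79,5.58) (-6.95,-3.20) (-4.90,-5.59) (1.15,-4.56)

t = z/height = 16/18 = 0.888889
s = 1 + (scale-1)·z/height = 1 + (2.24-1)·16/18 = 2.102222
θ = twist·z/height = 147°·16/18 = 130.6667° = 2.280564 rad
cos θ = -0.651657, sin θ = 0.758514 (intermediates below are computed at full precision and shown rounded to 5 d.p.)
v1: (-2.5,-1) → rotate → (2.38766,-1.24463) → ×s → (5.01938,-2.61648) → (5.02,-2.62)
v2: (-1.5,-2) → rotate → (2.49451,0.16554) → ×s → (5.24402,0.34801) → (5.24,0.35)
v3: (3,-5) → rotate → (1.83760,5.53383) → ×s → (3.86304,11.63333) → (3.86,11.63)
v4: (3.5,-3) → rotate → (-0.00526,4.60977) → ×s → (-0.01106,9.69076) → (-0.01,9.69)
v5: (3.5,0) → rotate → (-2.28080,2.65480) → ×s → (-4.79475,5.58097) → (-4.79,5.58)
v6: (1,3.5) → rotate → (-3.30645,-1.52229) → ×s → (-6.95090,-3.20018) → (-6.95,-3.20)
v7: (-0.5,3.5) → rotate → (-2.32897,-2.66006) → ×s → (-4.89601,-5.59203) → (-4.90,-5.59)
v8: (-2,1) → rotate → (0.54480,-2.16868) → ×s → (1.14529,-4.55906) → (1.15,-4.56)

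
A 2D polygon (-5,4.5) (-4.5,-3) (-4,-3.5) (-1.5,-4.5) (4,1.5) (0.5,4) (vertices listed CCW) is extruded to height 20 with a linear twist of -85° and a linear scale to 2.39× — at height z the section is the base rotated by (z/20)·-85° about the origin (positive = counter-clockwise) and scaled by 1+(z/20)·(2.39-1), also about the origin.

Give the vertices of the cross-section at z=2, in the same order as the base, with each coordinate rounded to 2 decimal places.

Cross-section at z=2: (-4.87,5.91) (-5.57,-2.62) (-5.10,-3.27) (-2.45,-4.82) (4.76,1.02) (1.24,4.42)

t = z/height = 2/20 = 0.1
s = 1 + (scale-1)·z/height = 1 + (2.39-1)·2/20 = 1.139000
θ = twist·z/height = -85°·2/20 = -8.5000° = -0.148353 rad
cos θ = 0.989016, sin θ = -0.147809 (intermediates below are computed at full precision and shown rounded to 5 d.p.)
v1: (-5,4.5) → rotate → (-4.27994,5.18962) → ×s → (-4.87485,5.91098) → (-4.87,5.91)
v2: (-4.5,-3) → rotate → (-4.89400,-2.30191) → ×s → (-5.57427,-2.62187) → (-5.57,-2.62)
v3: (-4,-3.5) → rotate → (-4.47340,-2.87032) → ×s → (-5.09520,-3.26929) → (-5.10,-3.27)
v4: (-1.5,-4.5) → rotate → (-2.14867,-4.22886) → ×s → (-2.44733,-4.81667) → (-2.45,-4.82)
v5: (4,1.5) → rotate → (4.17778,0.89229) → ×s → (4.75849,1.01631) → (4.76,1.02)
v6: (0.5,4) → rotate → (1.08575,3.88216) → ×s → (1.23666,4.42178) → (1.24,4.42)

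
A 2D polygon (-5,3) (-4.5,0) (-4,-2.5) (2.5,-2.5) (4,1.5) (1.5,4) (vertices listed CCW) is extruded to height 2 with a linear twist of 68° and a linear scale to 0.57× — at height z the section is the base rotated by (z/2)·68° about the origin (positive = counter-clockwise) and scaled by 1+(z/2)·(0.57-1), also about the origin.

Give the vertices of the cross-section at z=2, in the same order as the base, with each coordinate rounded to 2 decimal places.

t = z/height = 2/2 = 1
s = 1 + (scale-1)·z/height = 1 + (0.57-1)·2/2 = 0.570000
θ = twist·z/height = 68°·2/2 = 68.0000° = 1.186824 rad
cos θ = 0.374607, sin θ = 0.927184 (intermediates below are computed at full precision and shown rounded to 5 d.p.)
v1: (-5,3) → rotate → (-4.65458,-3.51210) → ×s → (-2.65311,-2.00190) → (-2.65,-2.00)
v2: (-4.5,0) → rotate → (-1.68573,-4.17233) → ×s → (-0.96087,-2.37823) → (-0.96,-2.38)
v3: (-4,-2.5) → rotate → (0.81953,-4.64525) → ×s → (0.46713,-2.64779) → (0.47,-2.65)
v4: (2.5,-2.5) → rotate → (3.25448,1.38144) → ×s → (1.85505,0.78742) → (1.86,0.79)
v5: (4,1.5) → rotate → (0.10765,4.27065) → ×s → (0.06136,2.43427) → (0.06,2.43)
v6: (1.5,4) → rotate → (-3.14683,2.88920) → ×s → (-1.79369,1.64685) → (-1.79,1.65)

Cross-section at z=2: (-2.65,-2.00) (-0.96,-2.38) (0.47,-2.65) (1.86,0.79) (0.06,2.43) (-1.79,1.65)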